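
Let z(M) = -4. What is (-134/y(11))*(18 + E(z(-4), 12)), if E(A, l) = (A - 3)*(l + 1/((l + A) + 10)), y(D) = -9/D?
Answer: -880715/81 ≈ -10873.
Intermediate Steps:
E(A, l) = (-3 + A)*(l + 1/(10 + A + l)) (E(A, l) = (-3 + A)*(l + 1/((A + l) + 10)) = (-3 + A)*(l + 1/(10 + A + l)))
(-134/y(11))*(18 + E(z(-4), 12)) = (-134/((-9/11)))*(18 + (-3 - 4 - 30*12 - 3*12² - 4*12² + 12*(-4)² + 7*(-4)*12)/(10 - 4 + 12)) = (-134/((-9*1/11)))*(18 + (-3 - 4 - 360 - 3*144 - 4*144 + 12*16 - 336)/18) = (-134/(-9/11))*(18 + (-3 - 4 - 360 - 432 - 576 + 192 - 336)/18) = (-134*(-11/9))*(18 + (1/18)*(-1519)) = 1474*(18 - 1519/18)/9 = (1474/9)*(-1195/18) = -880715/81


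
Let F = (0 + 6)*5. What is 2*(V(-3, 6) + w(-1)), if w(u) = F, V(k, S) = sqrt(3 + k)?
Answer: 60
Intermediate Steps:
F = 30 (F = 6*5 = 30)
w(u) = 30
2*(V(-3, 6) + w(-1)) = 2*(sqrt(3 - 3) + 30) = 2*(sqrt(0) + 30) = 2*(0 + 30) = 2*30 = 60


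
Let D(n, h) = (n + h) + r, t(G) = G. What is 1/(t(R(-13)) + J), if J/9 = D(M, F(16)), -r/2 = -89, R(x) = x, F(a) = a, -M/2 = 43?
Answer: 1/959 ≈ 0.0010428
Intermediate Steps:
M = -86 (M = -2*43 = -86)
r = 178 (r = -2*(-89) = 178)
D(n, h) = 178 + h + n (D(n, h) = (n + h) + 178 = (h + n) + 178 = 178 + h + n)
J = 972 (J = 9*(178 + 16 - 86) = 9*108 = 972)
1/(t(R(-13)) + J) = 1/(-13 + 972) = 1/959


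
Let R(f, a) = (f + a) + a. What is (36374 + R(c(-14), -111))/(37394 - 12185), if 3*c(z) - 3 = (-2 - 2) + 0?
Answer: 108455/75627 ≈ 1.4341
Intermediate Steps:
c(z) = -⅓ (c(z) = 1 + ((-2 - 2) + 0)/3 = 1 + (-4 + 0)/3 = 1 + (⅓)*(-4) = 1 - 4/3 = -⅓)
R(f, a) = f + 2*a (R(f, a) = (a + f) + a = f + 2*a)
(36374 + R(c(-14), -111))/(37394 - 12185) = (36374 + (-⅓ + 2*(-111)))/(37394 - 12185) = (36374 + (-⅓ - 222))/25209 = (36374 - 667/3)*(1/25209) = (108455/3)*(1/25209) = 108455/75627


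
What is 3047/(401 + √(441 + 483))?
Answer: 1221847/159877 - 6094*√231/159877 ≈ 7.0631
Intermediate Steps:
3047/(401 + √(441 + 483)) = 3047/(401 + √924) = 3047/(401 + 2*√231)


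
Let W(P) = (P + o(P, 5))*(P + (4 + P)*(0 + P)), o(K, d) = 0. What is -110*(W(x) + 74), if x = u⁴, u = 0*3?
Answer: -8140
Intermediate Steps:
u = 0
x = 0 (x = 0⁴ = 0)
W(P) = P*(P + P*(4 + P)) (W(P) = (P + 0)*(P + (4 + P)*(0 + P)) = P*(P + (4 + P)*P) = P*(P + P*(4 + P)))
-110*(W(x) + 74) = -110*(0²*(5 + 0) + 74) = -110*(0*5 + 74) = -110*(0 + 74) = -110*74 = -8140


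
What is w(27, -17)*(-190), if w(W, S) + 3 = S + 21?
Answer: -190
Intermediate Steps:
w(W, S) = 18 + S (w(W, S) = -3 + (S + 21) = -3 + (21 + S) = 18 + S)
w(27, -17)*(-190) = (18 - 17)*(-190) = 1*(-190) = -190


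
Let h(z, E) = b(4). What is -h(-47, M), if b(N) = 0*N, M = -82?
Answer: 0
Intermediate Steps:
b(N) = 0
h(z, E) = 0
-h(-47, M) = -1*0 = 0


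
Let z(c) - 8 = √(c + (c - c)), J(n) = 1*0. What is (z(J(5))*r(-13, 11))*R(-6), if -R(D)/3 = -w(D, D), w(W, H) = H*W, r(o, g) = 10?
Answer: 8640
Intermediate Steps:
J(n) = 0
R(D) = 3*D² (R(D) = -(-3)*D*D = -(-3)*D² = 3*D²)
z(c) = 8 + √c (z(c) = 8 + √(c + (c - c)) = 8 + √(c + 0) = 8 + √c)
(z(J(5))*r(-13, 11))*R(-6) = ((8 + √0)*10)*(3*(-6)²) = ((8 + 0)*10)*(3*36) = (8*10)*108 = 80*108 = 8640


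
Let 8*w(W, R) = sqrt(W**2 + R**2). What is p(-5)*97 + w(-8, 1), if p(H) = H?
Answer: -485 + sqrt(65)/8 ≈ -483.99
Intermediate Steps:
w(W, R) = sqrt(R**2 + W**2)/8 (w(W, R) = sqrt(W**2 + R**2)/8 = sqrt(R**2 + W**2)/8)
p(-5)*97 + w(-8, 1) = -5*97 + sqrt(1**2 + (-8)**2)/8 = -485 + sqrt(1 + 64)/8 = -485 + sqrt(65)/8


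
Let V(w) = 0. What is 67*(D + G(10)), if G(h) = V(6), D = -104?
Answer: -6968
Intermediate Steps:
G(h) = 0
67*(D + G(10)) = 67*(-104 + 0) = 67*(-104) = -6968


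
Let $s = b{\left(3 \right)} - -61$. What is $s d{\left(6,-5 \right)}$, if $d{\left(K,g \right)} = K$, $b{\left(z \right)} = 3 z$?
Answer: $420$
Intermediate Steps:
$s = 70$ ($s = 3 \cdot 3 - -61 = 9 + 61 = 70$)
$s d{\left(6,-5 \right)} = 70 \cdot 6 = 420$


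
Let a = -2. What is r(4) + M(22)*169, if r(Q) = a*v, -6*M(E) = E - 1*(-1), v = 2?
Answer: -3911/6 ≈ -651.83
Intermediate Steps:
M(E) = -⅙ - E/6 (M(E) = -(E - 1*(-1))/6 = -(E + 1)/6 = -(1 + E)/6 = -⅙ - E/6)
r(Q) = -4 (r(Q) = -2*2 = -4)
r(4) + M(22)*169 = -4 + (-⅙ - ⅙*22)*169 = -4 + (-⅙ - 11/3)*169 = -4 - 23/6*169 = -4 - 3887/6 = -3911/6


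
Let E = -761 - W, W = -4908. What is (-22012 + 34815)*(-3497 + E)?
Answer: 8321950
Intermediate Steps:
E = 4147 (E = -761 - 1*(-4908) = -761 + 4908 = 4147)
(-22012 + 34815)*(-3497 + E) = (-22012 + 34815)*(-3497 + 4147) = 12803*650 = 8321950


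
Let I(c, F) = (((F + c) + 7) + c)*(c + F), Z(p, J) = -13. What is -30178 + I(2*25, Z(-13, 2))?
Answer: -26700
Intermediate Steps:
I(c, F) = (F + c)*(7 + F + 2*c) (I(c, F) = ((7 + F + c) + c)*(F + c) = (7 + F + 2*c)*(F + c) = (F + c)*(7 + F + 2*c))
-30178 + I(2*25, Z(-13, 2)) = -30178 + ((-13)² + 2*(2*25)² + 7*(-13) + 7*(2*25) + 3*(-13)*(2*25)) = -30178 + (169 + 2*50² - 91 + 7*50 + 3*(-13)*50) = -30178 + (169 + 2*2500 - 91 + 350 - 1950) = -30178 + (169 + 5000 - 91 + 350 - 1950) = -30178 + 3478 = -26700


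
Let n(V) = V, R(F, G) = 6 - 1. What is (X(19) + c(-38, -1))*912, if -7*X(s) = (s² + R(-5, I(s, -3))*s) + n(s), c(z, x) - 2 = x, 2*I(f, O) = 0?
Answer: -426816/7 ≈ -60974.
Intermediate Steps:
I(f, O) = 0 (I(f, O) = (½)*0 = 0)
R(F, G) = 5
c(z, x) = 2 + x
X(s) = -6*s/7 - s²/7 (X(s) = -((s² + 5*s) + s)/7 = -(s² + 6*s)/7 = -6*s/7 - s²/7)
(X(19) + c(-38, -1))*912 = ((⅐)*19*(-6 - 1*19) + (2 - 1))*912 = ((⅐)*19*(-6 - 19) + 1)*912 = ((⅐)*19*(-25) + 1)*912 = (-475/7 + 1)*912 = -468/7*912 = -426816/7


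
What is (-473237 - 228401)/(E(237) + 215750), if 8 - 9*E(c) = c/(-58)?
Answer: -366255036/112622201 ≈ -3.2521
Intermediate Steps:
E(c) = 8/9 + c/522 (E(c) = 8/9 - c/(9*(-58)) = 8/9 - c*(-1)/(9*58) = 8/9 - (-1)*c/522 = 8/9 + c/522)
(-473237 - 228401)/(E(237) + 215750) = (-473237 - 228401)/((8/9 + (1/522)*237) + 215750) = -701638/((8/9 + 79/174) + 215750) = -701638/(701/522 + 215750) = -701638/112622201/522 = -701638*522/112622201 = -366255036/112622201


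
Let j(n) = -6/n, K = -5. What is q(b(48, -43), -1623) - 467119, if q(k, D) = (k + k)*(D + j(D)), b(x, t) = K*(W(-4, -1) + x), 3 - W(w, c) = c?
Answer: 203869941/541 ≈ 3.7684e+5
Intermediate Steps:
W(w, c) = 3 - c
b(x, t) = -20 - 5*x (b(x, t) = -5*((3 - 1*(-1)) + x) = -5*((3 + 1) + x) = -5*(4 + x) = -20 - 5*x)
q(k, D) = 2*k*(D - 6/D) (q(k, D) = (k + k)*(D - 6/D) = (2*k)*(D - 6/D) = 2*k*(D - 6/D))
q(b(48, -43), -1623) - 467119 = 2*(-20 - 5*48)*(-6 + (-1623)²)/(-1623) - 467119 = 2*(-20 - 240)*(-1/1623)*(-6 + 2634129) - 467119 = 2*(-260)*(-1/1623)*2634123 - 467119 = 456581320/541 - 467119 = 203869941/541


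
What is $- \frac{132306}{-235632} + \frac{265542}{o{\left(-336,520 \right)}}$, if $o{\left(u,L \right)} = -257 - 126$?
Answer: $- \frac{10419919891}{15041176} \approx -692.76$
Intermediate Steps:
$o{\left(u,L \right)} = -383$ ($o{\left(u,L \right)} = -257 - 126 = -383$)
$- \frac{132306}{-235632} + \frac{265542}{o{\left(-336,520 \right)}} = - \frac{132306}{-235632} + \frac{265542}{-383} = \left(-132306\right) \left(- \frac{1}{235632}\right) + 265542 \left(- \frac{1}{383}\right) = \frac{22051}{39272} - \frac{265542}{383} = - \frac{10419919891}{15041176}$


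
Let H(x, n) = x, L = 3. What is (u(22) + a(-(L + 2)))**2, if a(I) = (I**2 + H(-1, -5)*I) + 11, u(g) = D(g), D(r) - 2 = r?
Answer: 4225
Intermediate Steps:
D(r) = 2 + r
u(g) = 2 + g
a(I) = 11 + I**2 - I (a(I) = (I**2 - I) + 11 = 11 + I**2 - I)
(u(22) + a(-(L + 2)))**2 = ((2 + 22) + (11 + (-(3 + 2))**2 - (-1)*(3 + 2)))**2 = (24 + (11 + (-1*5)**2 - (-1)*5))**2 = (24 + (11 + (-5)**2 - 1*(-5)))**2 = (24 + (11 + 25 + 5))**2 = (24 + 41)**2 = 65**2 = 4225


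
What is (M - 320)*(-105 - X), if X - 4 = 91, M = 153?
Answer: 33400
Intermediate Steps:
X = 95 (X = 4 + 91 = 95)
(M - 320)*(-105 - X) = (153 - 320)*(-105 - 1*95) = -167*(-105 - 95) = -167*(-200) = 33400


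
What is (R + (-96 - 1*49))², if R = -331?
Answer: 226576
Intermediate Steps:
(R + (-96 - 1*49))² = (-331 + (-96 - 1*49))² = (-331 + (-96 - 49))² = (-331 - 145)² = (-476)² = 226576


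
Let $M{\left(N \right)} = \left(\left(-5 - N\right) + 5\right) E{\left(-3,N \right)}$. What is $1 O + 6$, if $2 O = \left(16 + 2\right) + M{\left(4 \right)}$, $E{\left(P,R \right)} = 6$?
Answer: $3$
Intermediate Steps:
$M{\left(N \right)} = - 6 N$ ($M{\left(N \right)} = \left(\left(-5 - N\right) + 5\right) 6 = - N 6 = - 6 N$)
$O = -3$ ($O = \frac{\left(16 + 2\right) - 24}{2} = \frac{18 - 24}{2} = \frac{1}{2} \left(-6\right) = -3$)
$1 O + 6 = 1 \left(-3\right) + 6 = -3 + 6 = 3$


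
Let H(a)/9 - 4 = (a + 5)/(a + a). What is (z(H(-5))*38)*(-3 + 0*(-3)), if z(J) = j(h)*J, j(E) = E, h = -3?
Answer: 12312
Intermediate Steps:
H(a) = 36 + 9*(5 + a)/(2*a) (H(a) = 36 + 9*((a + 5)/(a + a)) = 36 + 9*((5 + a)/((2*a))) = 36 + 9*((5 + a)*(1/(2*a))) = 36 + 9*((5 + a)/(2*a)) = 36 + 9*(5 + a)/(2*a))
z(J) = -3*J
(z(H(-5))*38)*(-3 + 0*(-3)) = (-27*(5 + 9*(-5))/(2*(-5))*38)*(-3 + 0*(-3)) = (-27*(-1)*(5 - 45)/(2*5)*38)*(-3 + 0) = (-27*(-1)*(-40)/(2*5)*38)*(-3) = (-3*36*38)*(-3) = -108*38*(-3) = -4104*(-3) = 12312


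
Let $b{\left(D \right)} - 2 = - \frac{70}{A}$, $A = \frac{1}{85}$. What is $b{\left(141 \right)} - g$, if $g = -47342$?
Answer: $41394$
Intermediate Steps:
$A = \frac{1}{85} \approx 0.011765$
$b{\left(D \right)} = -5948$ ($b{\left(D \right)} = 2 - 70 \frac{1}{\frac{1}{85}} = 2 - 5950 = -5948$)
$b{\left(141 \right)} - g = -5948 - -47342 = -5948 + 47342 = 41394$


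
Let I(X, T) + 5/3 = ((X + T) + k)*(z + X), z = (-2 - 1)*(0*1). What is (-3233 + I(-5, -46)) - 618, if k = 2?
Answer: -10823/3 ≈ -3607.7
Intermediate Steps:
z = 0 (z = -3*0 = 0)
I(X, T) = -5/3 + X*(2 + T + X) (I(X, T) = -5/3 + ((X + T) + 2)*(0 + X) = -5/3 + ((T + X) + 2)*X = -5/3 + (2 + T + X)*X = -5/3 + X*(2 + T + X))
(-3233 + I(-5, -46)) - 618 = (-3233 + (-5/3 + (-5)² + 2*(-5) - 46*(-5))) - 618 = (-3233 + (-5/3 + 25 - 10 + 230)) - 618 = (-3233 + 730/3) - 618 = -8969/3 - 618 = -10823/3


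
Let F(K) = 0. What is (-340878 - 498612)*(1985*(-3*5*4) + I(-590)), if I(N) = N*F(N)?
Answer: 99983259000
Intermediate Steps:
I(N) = 0 (I(N) = N*0 = 0)
(-340878 - 498612)*(1985*(-3*5*4) + I(-590)) = (-340878 - 498612)*(1985*(-3*5*4) + 0) = -839490*(1985*(-15*4) + 0) = -839490*(1985*(-60) + 0) = -839490*(-119100 + 0) = -839490*(-119100) = 99983259000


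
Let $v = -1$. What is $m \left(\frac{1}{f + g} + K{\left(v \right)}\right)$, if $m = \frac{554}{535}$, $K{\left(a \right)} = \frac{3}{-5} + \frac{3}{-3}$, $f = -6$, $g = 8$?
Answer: $- \frac{3047}{2675} \approx -1.1391$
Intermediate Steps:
$K{\left(a \right)} = - \frac{8}{5}$ ($K{\left(a \right)} = 3 \left(- \frac{1}{5}\right) + 3 \left(- \frac{1}{3}\right) = - \frac{3}{5} - 1 = - \frac{8}{5}$)
$m = \frac{554}{535}$ ($m = 554 \cdot \frac{1}{535} = \frac{554}{535} \approx 1.0355$)
$m \left(\frac{1}{f + g} + K{\left(v \right)}\right) = \frac{554 \left(\frac{1}{-6 + 8} - \frac{8}{5}\right)}{535} = \frac{554 \left(\frac{1}{2} - \frac{8}{5}\right)}{535} = \frac{554}{535} \left(- \frac{11}{10}\right) = - \frac{3047}{2675}$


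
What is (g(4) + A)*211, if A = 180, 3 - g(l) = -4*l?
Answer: 41989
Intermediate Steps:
g(l) = 3 + 4*l (g(l) = 3 - (-4)*l = 3 + 4*l)
(g(4) + A)*211 = ((3 + 4*4) + 180)*211 = ((3 + 16) + 180)*211 = (19 + 180)*211 = 199*211 = 41989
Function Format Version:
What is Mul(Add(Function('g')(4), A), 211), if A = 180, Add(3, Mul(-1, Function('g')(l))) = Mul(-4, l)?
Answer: 41989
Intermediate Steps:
Function('g')(l) = Add(3, Mul(4, l)) (Function('g')(l) = Add(3, Mul(-1, Mul(-4, l))) = Add(3, Mul(4, l)))
Mul(Add(Function('g')(4), A), 211) = Mul(Add(Add(3, Mul(4, 4)), 180), 211) = Mul(Add(Add(3, 16), 180), 211) = Mul(Add(19, 180), 211) = Mul(199, 211) = 41989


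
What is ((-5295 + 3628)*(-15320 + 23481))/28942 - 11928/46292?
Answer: -2218730645/4717546 ≈ -470.31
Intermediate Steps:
((-5295 + 3628)*(-15320 + 23481))/28942 - 11928/46292 = -1667*8161*(1/28942) - 11928*1/46292 = -13604387*1/28942 - 42/163 = -13604387/28942 - 42/163 = -2218730645/4717546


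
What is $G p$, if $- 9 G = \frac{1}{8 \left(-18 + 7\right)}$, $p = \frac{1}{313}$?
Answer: $\frac{1}{247896} \approx 4.034 \cdot 10^{-6}$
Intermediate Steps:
$p = \frac{1}{313} \approx 0.0031949$
$G = \frac{1}{792}$ ($G = - \frac{1}{9 \cdot 8 \left(-18 + 7\right)} = - \frac{1}{9 \cdot 8 \left(-11\right)} = - \frac{1}{9 \left(-88\right)} = \left(- \frac{1}{9}\right) \left(- \frac{1}{88}\right) = \frac{1}{792} \approx 0.0012626$)
$G p = \frac{1}{792} \cdot \frac{1}{313} = \frac{1}{247896}$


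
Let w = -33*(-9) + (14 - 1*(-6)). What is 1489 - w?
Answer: 1172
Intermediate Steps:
w = 317 (w = 297 + (14 + 6) = 297 + 20 = 317)
1489 - w = 1489 - 1*317 = 1489 - 317 = 1172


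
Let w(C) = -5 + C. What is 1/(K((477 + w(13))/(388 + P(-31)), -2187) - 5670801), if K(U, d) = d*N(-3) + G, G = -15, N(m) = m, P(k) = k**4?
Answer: -1/5664255 ≈ -1.7655e-7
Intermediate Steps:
K(U, d) = -15 - 3*d (K(U, d) = d*(-3) - 15 = -3*d - 15 = -15 - 3*d)
1/(K((477 + w(13))/(388 + P(-31)), -2187) - 5670801) = 1/((-15 - 3*(-2187)) - 5670801) = 1/((-15 + 6561) - 5670801) = 1/(6546 - 5670801) = 1/(-5664255) = -1/5664255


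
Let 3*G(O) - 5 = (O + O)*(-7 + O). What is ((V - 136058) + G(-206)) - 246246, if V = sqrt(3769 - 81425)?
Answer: -1059151/3 + 2*I*sqrt(19414) ≈ -3.5305e+5 + 278.67*I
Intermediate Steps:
G(O) = 5/3 + 2*O*(-7 + O)/3 (G(O) = 5/3 + ((O + O)*(-7 + O))/3 = 5/3 + ((2*O)*(-7 + O))/3 = 5/3 + (2*O*(-7 + O))/3 = 5/3 + 2*O*(-7 + O)/3)
V = 2*I*sqrt(19414) (V = sqrt(-77656) = 2*I*sqrt(19414) ≈ 278.67*I)
((V - 136058) + G(-206)) - 246246 = ((2*I*sqrt(19414) - 136058) + (5/3 - 14/3*(-206) + (2/3)*(-206)**2)) - 246246 = ((-136058 + 2*I*sqrt(19414)) + (5/3 + 2884/3 + (2/3)*42436)) - 246246 = ((-136058 + 2*I*sqrt(19414)) + (5/3 + 2884/3 + 84872/3)) - 246246 = ((-136058 + 2*I*sqrt(19414)) + 87761/3) - 246246 = (-320413/3 + 2*I*sqrt(19414)) - 246246 = -1059151/3 + 2*I*sqrt(19414)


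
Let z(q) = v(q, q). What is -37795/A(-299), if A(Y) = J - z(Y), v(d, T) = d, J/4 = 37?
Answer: -37795/447 ≈ -84.553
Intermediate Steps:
J = 148 (J = 4*37 = 148)
z(q) = q
A(Y) = 148 - Y
-37795/A(-299) = -37795/(148 - 1*(-299)) = -37795/(148 + 299) = -37795/447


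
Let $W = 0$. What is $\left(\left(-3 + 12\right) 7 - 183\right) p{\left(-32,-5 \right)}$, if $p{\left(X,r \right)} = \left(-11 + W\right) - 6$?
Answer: $2040$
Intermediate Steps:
$p{\left(X,r \right)} = -17$ ($p{\left(X,r \right)} = \left(-11 + 0\right) - 6 = -11 - 6 = -17$)
$\left(\left(-3 + 12\right) 7 - 183\right) p{\left(-32,-5 \right)} = \left(\left(-3 + 12\right) 7 - 183\right) \left(-17\right) = \left(9 \cdot 7 - 183\right) \left(-17\right) = \left(63 - 183\right) \left(-17\right) = \left(-120\right) \left(-17\right) = 2040$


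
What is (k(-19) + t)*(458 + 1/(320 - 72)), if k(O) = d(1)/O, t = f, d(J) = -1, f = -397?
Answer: -428329035/2356 ≈ -1.8180e+5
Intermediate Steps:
t = -397
k(O) = -1/O
(k(-19) + t)*(458 + 1/(320 - 72)) = (-1/(-19) - 397)*(458 + 1/(320 - 72)) = (-1*(-1/19) - 397)*(458 + 1/248) = (1/19 - 397)*(458 + 1/248) = -7542/19*113585/248 = -428329035/2356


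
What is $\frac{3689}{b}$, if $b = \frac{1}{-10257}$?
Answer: $-37838073$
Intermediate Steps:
$b = - \frac{1}{10257} \approx -9.7494 \cdot 10^{-5}$
$\frac{3689}{b} = \frac{3689}{- \frac{1}{10257}} = 3689 \left(-10257\right) = -37838073$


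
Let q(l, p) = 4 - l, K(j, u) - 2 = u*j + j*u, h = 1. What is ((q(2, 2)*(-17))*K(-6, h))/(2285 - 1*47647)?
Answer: -170/22681 ≈ -0.0074953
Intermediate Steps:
K(j, u) = 2 + 2*j*u (K(j, u) = 2 + (u*j + j*u) = 2 + (j*u + j*u) = 2 + 2*j*u)
((q(2, 2)*(-17))*K(-6, h))/(2285 - 1*47647) = (((4 - 1*2)*(-17))*(2 + 2*(-6)*1))/(2285 - 1*47647) = (((4 - 2)*(-17))*(2 - 12))/(2285 - 47647) = ((2*(-17))*(-10))/(-45362) = -34*(-10)*(-1/45362) = 340*(-1/45362) = -170/22681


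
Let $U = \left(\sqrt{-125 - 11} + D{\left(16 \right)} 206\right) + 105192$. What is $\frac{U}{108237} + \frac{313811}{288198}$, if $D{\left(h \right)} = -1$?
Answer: $\frac{21407572145}{10397895642} + \frac{2 i \sqrt{34}}{108237} \approx 2.0588 + 0.00010774 i$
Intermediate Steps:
$U = 104986 + 2 i \sqrt{34}$ ($U = \left(\sqrt{-125 - 11} - 206\right) + 105192 = \left(\sqrt{-136} - 206\right) + 105192 = \left(2 i \sqrt{34} - 206\right) + 105192 = \left(-206 + 2 i \sqrt{34}\right) + 105192 = 104986 + 2 i \sqrt{34} \approx 1.0499 \cdot 10^{5} + 11.662 i$)
$\frac{U}{108237} + \frac{313811}{288198} = \frac{104986 + 2 i \sqrt{34}}{108237} + \frac{313811}{288198} = \left(104986 + 2 i \sqrt{34}\right) \frac{1}{108237} + 313811 \cdot \frac{1}{288198} = \left(\frac{104986}{108237} + \frac{2 i \sqrt{34}}{108237}\right) + \frac{313811}{288198} = \frac{21407572145}{10397895642} + \frac{2 i \sqrt{34}}{108237}$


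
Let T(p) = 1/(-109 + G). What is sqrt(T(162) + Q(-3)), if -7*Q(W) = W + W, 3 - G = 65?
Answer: sqrt(135527)/399 ≈ 0.92266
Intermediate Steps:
G = -62 (G = 3 - 1*65 = 3 - 65 = -62)
Q(W) = -2*W/7 (Q(W) = -(W + W)/7 = -2*W/7)
T(p) = -1/171 (T(p) = 1/(-109 - 62) = 1/(-171) = -1/171)
sqrt(T(162) + Q(-3)) = sqrt(-1/171 - 2/7*(-3)) = sqrt(-1/171 + 6/7) = sqrt(1019/1197) = sqrt(135527)/399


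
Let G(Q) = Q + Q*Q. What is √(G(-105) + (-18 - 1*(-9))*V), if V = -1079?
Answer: 23*√39 ≈ 143.64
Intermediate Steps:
G(Q) = Q + Q²
√(G(-105) + (-18 - 1*(-9))*V) = √(-105*(1 - 105) + (-18 - 1*(-9))*(-1079)) = √(-105*(-104) + (-18 + 9)*(-1079)) = √(10920 - 9*(-1079)) = √(10920 + 9711) = √20631 = 23*√39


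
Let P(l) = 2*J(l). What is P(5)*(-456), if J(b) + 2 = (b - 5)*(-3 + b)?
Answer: 1824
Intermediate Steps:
J(b) = -2 + (-5 + b)*(-3 + b) (J(b) = -2 + (b - 5)*(-3 + b) = -2 + (-5 + b)*(-3 + b))
P(l) = 26 - 16*l + 2*l² (P(l) = 2*(13 + l² - 8*l) = 26 - 16*l + 2*l²)
P(5)*(-456) = (26 - 16*5 + 2*5²)*(-456) = (26 - 80 + 2*25)*(-456) = (26 - 80 + 50)*(-456) = -4*(-456) = 1824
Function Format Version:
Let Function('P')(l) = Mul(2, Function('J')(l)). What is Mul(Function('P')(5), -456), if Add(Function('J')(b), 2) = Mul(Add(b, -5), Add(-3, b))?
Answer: 1824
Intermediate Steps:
Function('J')(b) = Add(-2, Mul(Add(-5, b), Add(-3, b))) (Function('J')(b) = Add(-2, Mul(Add(b, -5), Add(-3, b))) = Add(-2, Mul(Add(-5, b), Add(-3, b))))
Function('P')(l) = Add(26, Mul(-16, l), Mul(2, Pow(l, 2))) (Function('P')(l) = Mul(2, Add(13, Pow(l, 2), Mul(-8, l))) = Add(26, Mul(-16, l), Mul(2, Pow(l, 2))))
Mul(Function('P')(5), -456) = Mul(Add(26, Mul(-16, 5), Mul(2, Pow(5, 2))), -456) = Mul(Add(26, -80, Mul(2, 25)), -456) = Mul(Add(26, -80, 50), -456) = Mul(-4, -456) = 1824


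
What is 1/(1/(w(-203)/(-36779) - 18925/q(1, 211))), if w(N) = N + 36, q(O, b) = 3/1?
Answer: -696042074/110337 ≈ -6308.3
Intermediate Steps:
q(O, b) = 3 (q(O, b) = 3*1 = 3)
w(N) = 36 + N
1/(1/(w(-203)/(-36779) - 18925/q(1, 211))) = 1/(1/((36 - 203)/(-36779) - 18925/3)) = 1/(1/(-167*(-1/36779) - 18925*⅓)) = 1/(1/(167/36779 - 18925/3)) = 1/(1/(-696042074/110337)) = 1/(-110337/696042074) = -696042074/110337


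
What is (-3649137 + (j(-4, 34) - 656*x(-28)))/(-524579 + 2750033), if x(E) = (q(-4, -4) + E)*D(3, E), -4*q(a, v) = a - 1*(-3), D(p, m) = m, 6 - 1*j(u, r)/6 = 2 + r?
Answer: -198049/105974 ≈ -1.8688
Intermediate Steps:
j(u, r) = 24 - 6*r (j(u, r) = 36 - 6*(2 + r) = 36 + (-12 - 6*r) = 24 - 6*r)
q(a, v) = -¾ - a/4 (q(a, v) = -(a - 1*(-3))/4 = -(a + 3)/4 = -(3 + a)/4 = -¾ - a/4)
x(E) = E*(¼ + E) (x(E) = ((-¾ - ¼*(-4)) + E)*E = ((-¾ + 1) + E)*E = (¼ + E)*E = E*(¼ + E))
(-3649137 + (j(-4, 34) - 656*x(-28)))/(-524579 + 2750033) = (-3649137 + ((24 - 6*34) - (-18368)*(¼ - 28)))/(-524579 + 2750033) = (-3649137 + ((24 - 204) - (-18368)*(-111)/4))/2225454 = (-3649137 + (-180 - 656*777))*(1/2225454) = (-3649137 + (-180 - 509712))*(1/2225454) = (-3649137 - 509892)*(1/2225454) = -4159029*1/2225454 = -198049/105974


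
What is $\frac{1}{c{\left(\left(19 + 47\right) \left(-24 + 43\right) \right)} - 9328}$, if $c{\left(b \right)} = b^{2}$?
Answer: $\frac{1}{1563188} \approx 6.3972 \cdot 10^{-7}$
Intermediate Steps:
$\frac{1}{c{\left(\left(19 + 47\right) \left(-24 + 43\right) \right)} - 9328} = \frac{1}{\left(\left(19 + 47\right) \left(-24 + 43\right)\right)^{2} - 9328} = \frac{1}{\left(66 \cdot 19\right)^{2} - 9328} = \frac{1}{1254^{2} - 9328} = \frac{1}{1572516 - 9328} = \frac{1}{1563188}$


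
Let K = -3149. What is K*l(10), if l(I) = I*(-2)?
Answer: 62980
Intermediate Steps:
l(I) = -2*I
K*l(10) = -(-6298)*10 = -3149*(-20) = 62980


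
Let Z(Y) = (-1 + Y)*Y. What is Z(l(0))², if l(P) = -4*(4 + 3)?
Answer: 659344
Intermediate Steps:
l(P) = -28 (l(P) = -4*7 = -28)
Z(Y) = Y*(-1 + Y)
Z(l(0))² = (-28*(-1 - 28))² = (-28*(-29))² = 812² = 659344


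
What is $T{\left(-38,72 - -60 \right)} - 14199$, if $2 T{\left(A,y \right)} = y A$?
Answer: $-16707$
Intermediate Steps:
$T{\left(A,y \right)} = \frac{A y}{2}$ ($T{\left(A,y \right)} = \frac{y A}{2} = \frac{A y}{2}$)
$T{\left(-38,72 - -60 \right)} - 14199 = \frac{1}{2} \left(-38\right) \left(72 - -60\right) - 14199 = \frac{1}{2} \left(-38\right) \left(72 + 60\right) - 14199 = \frac{1}{2} \left(-38\right) 132 - 14199 = -2508 - 14199 = -16707$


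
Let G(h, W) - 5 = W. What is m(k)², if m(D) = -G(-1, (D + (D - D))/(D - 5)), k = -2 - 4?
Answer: 3721/121 ≈ 30.752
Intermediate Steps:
G(h, W) = 5 + W
k = -6
m(D) = -5 - D/(-5 + D) (m(D) = -(5 + (D + (D - D))/(D - 5)) = -(5 + (D + 0)/(-5 + D)) = -(5 + D/(-5 + D)) = -5 - D/(-5 + D))
m(k)² = ((25 - 6*(-6))/(-5 - 6))² = ((25 + 36)/(-11))² = (-1/11*61)² = (-61/11)² = 3721/121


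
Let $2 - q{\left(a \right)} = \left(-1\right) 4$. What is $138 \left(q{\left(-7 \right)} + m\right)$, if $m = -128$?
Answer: $-16836$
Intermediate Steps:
$q{\left(a \right)} = 6$ ($q{\left(a \right)} = 2 - \left(-1\right) 4 = 2 - -4 = 2 + 4 = 6$)
$138 \left(q{\left(-7 \right)} + m\right) = 138 \left(6 - 128\right) = 138 \left(-122\right) = -16836$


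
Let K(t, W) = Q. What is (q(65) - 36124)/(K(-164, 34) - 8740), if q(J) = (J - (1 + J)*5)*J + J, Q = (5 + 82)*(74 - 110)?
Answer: 1903/424 ≈ 4.4882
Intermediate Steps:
Q = -3132 (Q = 87*(-36) = -3132)
K(t, W) = -3132
q(J) = J + J*(-5 - 4*J) (q(J) = (J - (5 + 5*J))*J + J = (J + (-5 - 5*J))*J + J = (-5 - 4*J)*J + J = J*(-5 - 4*J) + J = J + J*(-5 - 4*J))
(q(65) - 36124)/(K(-164, 34) - 8740) = (-4*65*(1 + 65) - 36124)/(-3132 - 8740) = (-4*65*66 - 36124)/(-11872) = (-17160 - 36124)*(-1/11872) = -53284*(-1/11872) = 1903/424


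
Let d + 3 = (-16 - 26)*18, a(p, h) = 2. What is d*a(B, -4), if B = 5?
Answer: -1518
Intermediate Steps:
d = -759 (d = -3 + (-16 - 26)*18 = -3 - 42*18 = -3 - 756 = -759)
d*a(B, -4) = -759*2 = -1518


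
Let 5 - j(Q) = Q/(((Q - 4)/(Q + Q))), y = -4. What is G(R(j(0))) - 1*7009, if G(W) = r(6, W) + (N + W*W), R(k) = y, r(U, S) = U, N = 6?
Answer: -6981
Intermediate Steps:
j(Q) = 5 - 2*Q**2/(-4 + Q) (j(Q) = 5 - Q/((Q - 4)/(Q + Q)) = 5 - Q/((-4 + Q)/((2*Q))) = 5 - Q/((-4 + Q)*(1/(2*Q))) = 5 - Q/((-4 + Q)/(2*Q)) = 5 - Q*2*Q/(-4 + Q) = 5 - 2*Q**2/(-4 + Q))
R(k) = -4
G(W) = 12 + W**2 (G(W) = 6 + (6 + W*W) = 6 + (6 + W**2) = 12 + W**2)
G(R(j(0))) - 1*7009 = (12 + (-4)**2) - 1*7009 = (12 + 16) - 7009 = 28 - 7009 = -6981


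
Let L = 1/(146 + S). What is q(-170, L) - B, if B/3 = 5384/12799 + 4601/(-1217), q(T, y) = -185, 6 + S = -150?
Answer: -2724623242/15576383 ≈ -174.92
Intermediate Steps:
S = -156 (S = -6 - 150 = -156)
L = -⅒ (L = 1/(146 - 156) = 1/(-10) = -⅒ ≈ -0.10000)
B = -157007613/15576383 (B = 3*(5384/12799 + 4601/(-1217)) = 3*(5384*(1/12799) + 4601*(-1/1217)) = 3*(5384/12799 - 4601/1217) = 3*(-52335871/15576383) = -157007613/15576383 ≈ -10.080)
q(-170, L) - B = -185 - 1*(-157007613/15576383) = -185 + 157007613/15576383 = -2724623242/15576383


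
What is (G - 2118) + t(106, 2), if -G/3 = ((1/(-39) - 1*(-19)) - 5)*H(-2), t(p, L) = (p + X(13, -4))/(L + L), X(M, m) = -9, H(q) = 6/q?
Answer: -102335/52 ≈ -1968.0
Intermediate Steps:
t(p, L) = (-9 + p)/(2*L) (t(p, L) = (p - 9)/(L + L) = (-9 + p)/((2*L)) = (-9 + p)*(1/(2*L)) = (-9 + p)/(2*L))
G = 1635/13 (G = -3*((1/(-39) - 1*(-19)) - 5)*6/(-2) = -3*((-1/39 + 19) - 5)*6*(-½) = -3*(740/39 - 5)*(-3) = -545*(-3)/13 = -3*(-545/13) = 1635/13 ≈ 125.77)
(G - 2118) + t(106, 2) = (1635/13 - 2118) + (½)*(-9 + 106)/2 = -25899/13 + (½)*(½)*97 = -25899/13 + 97/4 = -102335/52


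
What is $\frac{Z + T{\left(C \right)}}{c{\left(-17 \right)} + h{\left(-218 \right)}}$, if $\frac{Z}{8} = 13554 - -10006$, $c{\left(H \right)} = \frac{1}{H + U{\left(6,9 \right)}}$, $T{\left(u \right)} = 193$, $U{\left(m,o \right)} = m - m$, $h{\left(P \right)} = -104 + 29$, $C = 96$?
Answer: $- \frac{3207441}{1276} \approx -2513.7$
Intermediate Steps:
$h{\left(P \right)} = -75$
$U{\left(m,o \right)} = 0$
$c{\left(H \right)} = \frac{1}{H}$ ($c{\left(H \right)} = \frac{1}{H + 0} = \frac{1}{H}$)
$Z = 188480$ ($Z = 8 \left(13554 - -10006\right) = 8 \left(13554 + 10006\right) = 8 \cdot 23560 = 188480$)
$\frac{Z + T{\left(C \right)}}{c{\left(-17 \right)} + h{\left(-218 \right)}} = \frac{188480 + 193}{\frac{1}{-17} - 75} = \frac{188673}{- \frac{1}{17} - 75} = \frac{188673}{- \frac{1276}{17}} = 188673 \left(- \frac{17}{1276}\right) = - \frac{3207441}{1276}$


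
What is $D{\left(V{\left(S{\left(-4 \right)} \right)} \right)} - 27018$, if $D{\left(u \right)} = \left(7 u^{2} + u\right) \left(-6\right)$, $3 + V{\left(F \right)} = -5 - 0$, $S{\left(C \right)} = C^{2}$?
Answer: $-29658$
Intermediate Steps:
$V{\left(F \right)} = -8$ ($V{\left(F \right)} = -3 - 5 = -8$)
$D{\left(u \right)} = - 42 u^{2} - 6 u$ ($D{\left(u \right)} = \left(u + 7 u^{2}\right) \left(-6\right) = - 42 u^{2} - 6 u$)
$D{\left(V{\left(S{\left(-4 \right)} \right)} \right)} - 27018 = \left(-6\right) \left(-8\right) \left(1 + 7 \left(-8\right)\right) - 27018 = \left(-6\right) \left(-8\right) \left(1 - 56\right) - 27018 = \left(-6\right) \left(-8\right) \left(-55\right) - 27018 = -2640 - 27018 = -29658$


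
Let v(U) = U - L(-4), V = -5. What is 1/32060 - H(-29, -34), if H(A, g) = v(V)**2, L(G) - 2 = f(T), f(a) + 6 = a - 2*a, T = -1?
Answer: -128239/32060 ≈ -4.0000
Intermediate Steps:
f(a) = -6 - a (f(a) = -6 + (a - 2*a) = -6 - a)
L(G) = -3 (L(G) = 2 + (-6 - 1*(-1)) = 2 + (-6 + 1) = 2 - 5 = -3)
v(U) = 3 + U (v(U) = U - 1*(-3) = U + 3 = 3 + U)
H(A, g) = 4 (H(A, g) = (3 - 5)**2 = (-2)**2 = 4)
1/32060 - H(-29, -34) = 1/32060 - 1*4 = 1/32060 - 4 = -128239/32060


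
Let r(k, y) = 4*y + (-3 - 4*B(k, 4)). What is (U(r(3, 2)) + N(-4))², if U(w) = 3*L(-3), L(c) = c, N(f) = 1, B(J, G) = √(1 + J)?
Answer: 64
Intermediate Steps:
r(k, y) = -3 - 4*√(1 + k) + 4*y (r(k, y) = 4*y + (-3 - 4*√(1 + k)) = -3 - 4*√(1 + k) + 4*y)
U(w) = -9 (U(w) = 3*(-3) = -9)
(U(r(3, 2)) + N(-4))² = (-9 + 1)² = (-8)² = 64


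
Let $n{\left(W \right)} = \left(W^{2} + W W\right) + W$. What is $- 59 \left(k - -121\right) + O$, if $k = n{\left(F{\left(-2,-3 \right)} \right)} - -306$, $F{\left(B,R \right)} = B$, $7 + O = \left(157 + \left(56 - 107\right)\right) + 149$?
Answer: $-25299$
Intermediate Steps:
$O = 248$ ($O = -7 + \left(\left(157 + \left(56 - 107\right)\right) + 149\right) = -7 + \left(\left(157 - 51\right) + 149\right) = -7 + \left(106 + 149\right) = -7 + 255 = 248$)
$n{\left(W \right)} = W + 2 W^{2}$ ($n{\left(W \right)} = \left(W^{2} + W^{2}\right) + W = 2 W^{2} + W = W + 2 W^{2}$)
$k = 312$ ($k = - 2 \left(1 + 2 \left(-2\right)\right) - -306 = - 2 \left(1 - 4\right) + 306 = \left(-2\right) \left(-3\right) + 306 = 6 + 306 = 312$)
$- 59 \left(k - -121\right) + O = - 59 \left(312 - -121\right) + 248 = - 59 \left(312 + 121\right) + 248 = \left(-59\right) 433 + 248 = -25547 + 248 = -25299$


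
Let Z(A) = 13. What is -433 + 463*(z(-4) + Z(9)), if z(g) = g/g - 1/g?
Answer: 24659/4 ≈ 6164.8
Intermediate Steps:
z(g) = 1 - 1/g
-433 + 463*(z(-4) + Z(9)) = -433 + 463*((-1 - 4)/(-4) + 13) = -433 + 463*(-¼*(-5) + 13) = -433 + 463*(5/4 + 13) = -433 + 463*(57/4) = -433 + 26391/4 = 24659/4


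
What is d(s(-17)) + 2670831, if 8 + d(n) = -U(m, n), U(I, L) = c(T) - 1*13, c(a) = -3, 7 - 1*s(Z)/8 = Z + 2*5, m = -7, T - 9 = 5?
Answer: 2670839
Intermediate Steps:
T = 14 (T = 9 + 5 = 14)
s(Z) = -24 - 8*Z (s(Z) = 56 - 8*(Z + 2*5) = 56 - 8*(Z + 10) = 56 - 8*(10 + Z) = 56 + (-80 - 8*Z) = -24 - 8*Z)
U(I, L) = -16 (U(I, L) = -3 - 1*13 = -3 - 13 = -16)
d(n) = 8 (d(n) = -8 - 1*(-16) = -8 + 16 = 8)
d(s(-17)) + 2670831 = 8 + 2670831 = 2670839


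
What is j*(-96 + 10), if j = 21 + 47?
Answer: -5848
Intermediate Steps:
j = 68
j*(-96 + 10) = 68*(-96 + 10) = 68*(-86) = -5848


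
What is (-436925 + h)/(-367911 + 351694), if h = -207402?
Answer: 644327/16217 ≈ 39.732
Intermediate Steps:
(-436925 + h)/(-367911 + 351694) = (-436925 - 207402)/(-367911 + 351694) = -644327/(-16217) = -644327*(-1/16217) = 644327/16217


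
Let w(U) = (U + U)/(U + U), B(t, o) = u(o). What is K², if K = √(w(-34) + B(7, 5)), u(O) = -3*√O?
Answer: 1 - 3*√5 ≈ -5.7082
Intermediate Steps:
B(t, o) = -3*√o
w(U) = 1 (w(U) = (2*U)/((2*U)) = (2*U)*(1/(2*U)) = 1)
K = √(1 - 3*√5) ≈ 2.3892*I
K² = (√(1 - 3*√5))² = 1 - 3*√5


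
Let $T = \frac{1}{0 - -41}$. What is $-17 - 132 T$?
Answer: $- \frac{829}{41} \approx -20.22$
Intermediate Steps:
$T = \frac{1}{41}$ ($T = \frac{1}{0 + 41} = \frac{1}{41} \approx 0.02439$)
$-17 - 132 T = -17 - \frac{132}{41} = - \frac{829}{41}$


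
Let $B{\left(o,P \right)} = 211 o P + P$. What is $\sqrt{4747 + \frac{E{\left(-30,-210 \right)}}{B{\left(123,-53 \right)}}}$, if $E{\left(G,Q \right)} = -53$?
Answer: $\frac{\sqrt{3197627246606}}{25954} \approx 68.898$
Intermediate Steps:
$B{\left(o,P \right)} = P + 211 P o$ ($B{\left(o,P \right)} = 211 P o + P = P + 211 P o$)
$\sqrt{4747 + \frac{E{\left(-30,-210 \right)}}{B{\left(123,-53 \right)}}} = \sqrt{4747 - \frac{53}{\left(-53\right) \left(1 + 211 \cdot 123\right)}} = \sqrt{4747 - \frac{53}{\left(-53\right) \left(1 + 25953\right)}} = \sqrt{4747 - \frac{53}{\left(-53\right) 25954}} = \sqrt{4747 - \frac{53}{-1375562}} = \sqrt{4747 - - \frac{1}{25954}} = \sqrt{4747 + \frac{1}{25954}} = \sqrt{\frac{123203639}{25954}} = \frac{\sqrt{3197627246606}}{25954}$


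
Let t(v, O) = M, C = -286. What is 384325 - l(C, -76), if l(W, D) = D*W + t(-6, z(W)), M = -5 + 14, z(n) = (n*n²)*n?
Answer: 362580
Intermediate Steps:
z(n) = n⁴ (z(n) = n³*n = n⁴)
M = 9
t(v, O) = 9
l(W, D) = 9 + D*W (l(W, D) = D*W + 9 = 9 + D*W)
384325 - l(C, -76) = 384325 - (9 - 76*(-286)) = 384325 - (9 + 21736) = 384325 - 1*21745 = 384325 - 21745 = 362580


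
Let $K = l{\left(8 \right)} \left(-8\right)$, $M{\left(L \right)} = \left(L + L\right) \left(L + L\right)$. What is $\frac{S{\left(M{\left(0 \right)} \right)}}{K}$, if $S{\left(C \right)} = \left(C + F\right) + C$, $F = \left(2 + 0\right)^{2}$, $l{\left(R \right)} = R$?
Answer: $- \frac{1}{16} \approx -0.0625$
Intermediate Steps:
$M{\left(L \right)} = 4 L^{2}$ ($M{\left(L \right)} = 2 L 2 L = 4 L^{2}$)
$F = 4$ ($F = 2^{2} = 4$)
$K = -64$ ($K = 8 \left(-8\right) = -64$)
$S{\left(C \right)} = 4 + 2 C$ ($S{\left(C \right)} = \left(C + 4\right) + C = \left(4 + C\right) + C = 4 + 2 C$)
$\frac{S{\left(M{\left(0 \right)} \right)}}{K} = \frac{4 + 2 \cdot 4 \cdot 0^{2}}{-64} = \left(4 + 2 \cdot 4 \cdot 0\right) \left(- \frac{1}{64}\right) = \left(4 + 2 \cdot 0\right) \left(- \frac{1}{64}\right) = \left(4 + 0\right) \left(- \frac{1}{64}\right) = 4 \left(- \frac{1}{64}\right) = - \frac{1}{16}$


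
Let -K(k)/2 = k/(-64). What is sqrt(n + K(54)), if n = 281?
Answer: sqrt(4523)/4 ≈ 16.813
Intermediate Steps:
K(k) = k/32 (K(k) = -2*k/(-64) = -2*k*(-1)/64 = -(-1)*k/32 = k/32)
sqrt(n + K(54)) = sqrt(281 + (1/32)*54) = sqrt(281 + 27/16) = sqrt(4523/16) = sqrt(4523)/4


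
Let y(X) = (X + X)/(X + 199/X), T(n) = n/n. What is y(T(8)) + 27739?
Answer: 2773901/100 ≈ 27739.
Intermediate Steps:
T(n) = 1
y(X) = 2*X/(X + 199/X) (y(X) = (2*X)/(X + 199/X) = 2*X/(X + 199/X))
y(T(8)) + 27739 = 2*1²/(199 + 1²) + 27739 = 2*1/(199 + 1) + 27739 = 2*1/200 + 27739 = 2*1*(1/200) + 27739 = 1/100 + 27739 = 2773901/100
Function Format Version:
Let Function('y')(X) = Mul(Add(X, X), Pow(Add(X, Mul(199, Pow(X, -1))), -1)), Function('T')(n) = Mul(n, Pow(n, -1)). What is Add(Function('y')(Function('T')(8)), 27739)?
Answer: Rational(2773901, 100) ≈ 27739.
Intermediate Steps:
Function('T')(n) = 1
Function('y')(X) = Mul(2, X, Pow(Add(X, Mul(199, Pow(X, -1))), -1)) (Function('y')(X) = Mul(Mul(2, X), Pow(Add(X, Mul(199, Pow(X, -1))), -1)) = Mul(2, X, Pow(Add(X, Mul(199, Pow(X, -1))), -1)))
Add(Function('y')(Function('T')(8)), 27739) = Add(Mul(2, Pow(1, 2), Pow(Add(199, Pow(1, 2)), -1)), 27739) = Add(Mul(2, 1, Pow(Add(199, 1), -1)), 27739) = Add(Mul(2, 1, Pow(200, -1)), 27739) = Add(Mul(2, 1, Rational(1, 200)), 27739) = Add(Rational(1, 100), 27739) = Rational(2773901, 100)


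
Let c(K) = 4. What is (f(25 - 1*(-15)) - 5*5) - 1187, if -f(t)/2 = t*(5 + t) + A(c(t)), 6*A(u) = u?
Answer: -14440/3 ≈ -4813.3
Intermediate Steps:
A(u) = u/6
f(t) = -4/3 - 2*t*(5 + t) (f(t) = -2*(t*(5 + t) + (⅙)*4) = -2*(t*(5 + t) + ⅔) = -2*(⅔ + t*(5 + t)) = -4/3 - 2*t*(5 + t))
(f(25 - 1*(-15)) - 5*5) - 1187 = ((-4/3 - 10*(25 - 1*(-15)) - 2*(25 - 1*(-15))²) - 5*5) - 1187 = ((-4/3 - 10*(25 + 15) - 2*(25 + 15)²) - 25) - 1187 = ((-4/3 - 10*40 - 2*40²) - 25) - 1187 = ((-4/3 - 400 - 2*1600) - 25) - 1187 = ((-4/3 - 400 - 3200) - 25) - 1187 = (-10804/3 - 25) - 1187 = -10879/3 - 1187 = -14440/3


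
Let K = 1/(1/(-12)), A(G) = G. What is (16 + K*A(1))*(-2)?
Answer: -8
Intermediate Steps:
K = -12 (K = 1/(-1/12) = -12)
(16 + K*A(1))*(-2) = (16 - 12*1)*(-2) = (16 - 12)*(-2) = 4*(-2) = -8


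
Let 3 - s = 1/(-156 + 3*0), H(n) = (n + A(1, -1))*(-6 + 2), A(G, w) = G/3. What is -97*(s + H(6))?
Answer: 112617/52 ≈ 2165.7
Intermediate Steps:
A(G, w) = G/3 (A(G, w) = G*(⅓) = G/3)
H(n) = -4/3 - 4*n (H(n) = (n + (⅓)*1)*(-6 + 2) = (n + ⅓)*(-4) = (⅓ + n)*(-4) = -4/3 - 4*n)
s = 469/156 (s = 3 - 1/(-156 + 3*0) = 3 - 1/(-156 + 0) = 3 - 1/(-156) = 3 - 1*(-1/156) = 3 + 1/156 = 469/156 ≈ 3.0064)
-97*(s + H(6)) = -97*(469/156 + (-4/3 - 4*6)) = -97*(469/156 + (-4/3 - 24)) = -97*(469/156 - 76/3) = -97*(-1161/52) = 112617/52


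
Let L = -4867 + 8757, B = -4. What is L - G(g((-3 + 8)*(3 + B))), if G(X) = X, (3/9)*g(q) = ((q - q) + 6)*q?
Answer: 3980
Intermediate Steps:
g(q) = 18*q (g(q) = 3*(((q - q) + 6)*q) = 3*((0 + 6)*q) = 3*(6*q) = 18*q)
L = 3890
L - G(g((-3 + 8)*(3 + B))) = 3890 - 18*(-3 + 8)*(3 - 4) = 3890 - 18*5*(-1) = 3890 - 18*(-5) = 3890 - 1*(-90) = 3890 + 90 = 3980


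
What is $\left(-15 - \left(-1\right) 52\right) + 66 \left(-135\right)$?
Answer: $-8873$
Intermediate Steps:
$\left(-15 - \left(-1\right) 52\right) + 66 \left(-135\right) = \left(-15 - -52\right) - 8910 = \left(-15 + 52\right) - 8910 = 37 - 8910 = -8873$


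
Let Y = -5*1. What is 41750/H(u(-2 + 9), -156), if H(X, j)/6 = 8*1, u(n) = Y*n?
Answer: 20875/24 ≈ 869.79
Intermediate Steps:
Y = -5
u(n) = -5*n
H(X, j) = 48 (H(X, j) = 6*(8*1) = 6*8 = 48)
41750/H(u(-2 + 9), -156) = 41750/48 = 41750*(1/48) = 20875/24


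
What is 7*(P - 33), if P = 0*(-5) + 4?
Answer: -203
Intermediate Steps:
P = 4 (P = 0 + 4 = 4)
7*(P - 33) = 7*(4 - 33) = 7*(-29) = -203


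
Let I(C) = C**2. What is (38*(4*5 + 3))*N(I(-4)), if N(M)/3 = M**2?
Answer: 671232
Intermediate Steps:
N(M) = 3*M**2
(38*(4*5 + 3))*N(I(-4)) = (38*(4*5 + 3))*(3*((-4)**2)**2) = (38*(20 + 3))*(3*16**2) = (38*23)*(3*256) = 874*768 = 671232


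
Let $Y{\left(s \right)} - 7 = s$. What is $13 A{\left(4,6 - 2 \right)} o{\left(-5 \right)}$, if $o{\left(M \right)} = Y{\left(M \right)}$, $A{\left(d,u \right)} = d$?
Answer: $104$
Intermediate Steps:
$Y{\left(s \right)} = 7 + s$
$o{\left(M \right)} = 7 + M$
$13 A{\left(4,6 - 2 \right)} o{\left(-5 \right)} = 13 \cdot 4 \left(7 - 5\right) = 52 \cdot 2 = 104$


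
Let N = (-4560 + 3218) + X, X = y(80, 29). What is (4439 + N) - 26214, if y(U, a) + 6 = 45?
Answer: -23078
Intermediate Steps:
y(U, a) = 39 (y(U, a) = -6 + 45 = 39)
X = 39
N = -1303 (N = (-4560 + 3218) + 39 = -1342 + 39 = -1303)
(4439 + N) - 26214 = (4439 - 1303) - 26214 = 3136 - 26214 = -23078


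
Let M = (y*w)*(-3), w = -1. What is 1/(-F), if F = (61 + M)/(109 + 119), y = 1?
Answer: -57/16 ≈ -3.5625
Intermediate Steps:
M = 3 (M = (1*(-1))*(-3) = -1*(-3) = 3)
F = 16/57 (F = (61 + 3)/(109 + 119) = 64/228 = 64*(1/228) = 16/57 ≈ 0.28070)
1/(-F) = 1/(-1*16/57) = 1/(-16/57) = -57/16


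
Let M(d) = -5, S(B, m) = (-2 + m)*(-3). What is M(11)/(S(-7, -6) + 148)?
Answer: -5/172 ≈ -0.029070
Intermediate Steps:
S(B, m) = 6 - 3*m
M(11)/(S(-7, -6) + 148) = -5/((6 - 3*(-6)) + 148) = -5/((6 + 18) + 148) = -5/(24 + 148) = -5/172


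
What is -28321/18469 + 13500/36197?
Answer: -775803737/668522393 ≈ -1.1605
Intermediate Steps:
-28321/18469 + 13500/36197 = -775803737/668522393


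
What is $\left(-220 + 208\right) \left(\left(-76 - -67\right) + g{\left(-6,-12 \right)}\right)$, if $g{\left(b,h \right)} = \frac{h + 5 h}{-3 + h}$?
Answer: $\frac{252}{5} \approx 50.4$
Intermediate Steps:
$g{\left(b,h \right)} = \frac{6 h}{-3 + h}$
$\left(-220 + 208\right) \left(\left(-76 - -67\right) + g{\left(-6,-12 \right)}\right) = \left(-220 + 208\right) \left(\left(-76 - -67\right) + 6 \left(-12\right) \frac{1}{-3 - 12}\right) = - 12 \left(\left(-76 + 67\right) + 6 \left(-12\right) \frac{1}{-15}\right) = - 12 \left(-9 + 6 \left(-12\right) \left(- \frac{1}{15}\right)\right) = - 12 \left(-9 + \frac{24}{5}\right) = \left(-12\right) \left(- \frac{21}{5}\right) = \frac{252}{5}$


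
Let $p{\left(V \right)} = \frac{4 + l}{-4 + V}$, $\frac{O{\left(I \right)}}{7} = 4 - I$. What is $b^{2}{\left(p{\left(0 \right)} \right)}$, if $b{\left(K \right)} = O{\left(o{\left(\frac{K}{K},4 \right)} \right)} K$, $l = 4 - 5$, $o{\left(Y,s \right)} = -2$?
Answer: $\frac{3969}{4} \approx 992.25$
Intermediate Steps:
$l = -1$ ($l = 4 - 5 = -1$)
$O{\left(I \right)} = 28 - 7 I$ ($O{\left(I \right)} = 7 \left(4 - I\right) = 28 - 7 I$)
$p{\left(V \right)} = \frac{3}{-4 + V}$ ($p{\left(V \right)} = \frac{4 - 1}{-4 + V} = \frac{3}{-4 + V}$)
$b{\left(K \right)} = 42 K$ ($b{\left(K \right)} = \left(28 - -14\right) K = \left(28 + 14\right) K = 42 K$)
$b^{2}{\left(p{\left(0 \right)} \right)} = \left(42 \frac{3}{-4 + 0}\right)^{2} = \left(42 \frac{3}{-4}\right)^{2} = \left(42 \cdot 3 \left(- \frac{1}{4}\right)\right)^{2} = \left(42 \left(- \frac{3}{4}\right)\right)^{2} = \left(- \frac{63}{2}\right)^{2} = \frac{3969}{4}$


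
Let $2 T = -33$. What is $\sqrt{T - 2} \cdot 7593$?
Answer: $\frac{7593 i \sqrt{74}}{2} \approx 32659.0 i$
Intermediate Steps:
$T = - \frac{33}{2}$ ($T = \frac{1}{2} \left(-33\right) = - \frac{33}{2} \approx -16.5$)
$\sqrt{T - 2} \cdot 7593 = \sqrt{- \frac{33}{2} - 2} \cdot 7593 = \sqrt{- \frac{37}{2}} \cdot 7593 = \frac{i \sqrt{74}}{2} \cdot 7593 = \frac{7593 i \sqrt{74}}{2}$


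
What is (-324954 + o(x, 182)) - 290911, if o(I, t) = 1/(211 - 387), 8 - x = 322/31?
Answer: -108392241/176 ≈ -6.1587e+5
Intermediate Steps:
x = -74/31 (x = 8 - 322/31 = -74/31 ≈ -2.3871)
o(I, t) = -1/176 (o(I, t) = 1/(-176) = -1/176)
(-324954 + o(x, 182)) - 290911 = (-324954 - 1/176) - 290911 = -57191905/176 - 290911 = -108392241/176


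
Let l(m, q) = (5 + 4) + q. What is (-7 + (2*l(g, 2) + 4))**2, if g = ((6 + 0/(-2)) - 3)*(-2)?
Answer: 361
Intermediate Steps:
g = -6 (g = ((6 + 0*(-1/2)) - 3)*(-2) = ((6 + 0) - 3)*(-2) = (6 - 3)*(-2) = 3*(-2) = -6)
l(m, q) = 9 + q
(-7 + (2*l(g, 2) + 4))**2 = (-7 + (2*(9 + 2) + 4))**2 = (-7 + (2*11 + 4))**2 = (-7 + (22 + 4))**2 = (-7 + 26)**2 = 19**2 = 361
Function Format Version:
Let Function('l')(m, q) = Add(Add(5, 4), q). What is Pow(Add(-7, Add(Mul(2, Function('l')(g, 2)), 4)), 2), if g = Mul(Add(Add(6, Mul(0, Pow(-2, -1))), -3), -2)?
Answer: 361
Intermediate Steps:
g = -6 (g = Mul(Add(Add(6, Mul(0, Rational(-1, 2))), -3), -2) = Mul(Add(Add(6, 0), -3), -2) = Mul(Add(6, -3), -2) = Mul(3, -2) = -6)
Function('l')(m, q) = Add(9, q)
Pow(Add(-7, Add(Mul(2, Function('l')(g, 2)), 4)), 2) = Pow(Add(-7, Add(Mul(2, Add(9, 2)), 4)), 2) = Pow(Add(-7, Add(Mul(2, 11), 4)), 2) = Pow(Add(-7, Add(22, 4)), 2) = Pow(Add(-7, 26), 2) = Pow(19, 2) = 361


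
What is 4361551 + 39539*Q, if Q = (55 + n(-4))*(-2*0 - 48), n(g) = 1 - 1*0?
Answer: -101919281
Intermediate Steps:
n(g) = 1 (n(g) = 1 + 0 = 1)
Q = -2688 (Q = (55 + 1)*(-2*0 - 48) = 56*(0 - 48) = 56*(-48) = -2688)
4361551 + 39539*Q = 4361551 + 39539*(-2688) = 4361551 - 106280832 = -101919281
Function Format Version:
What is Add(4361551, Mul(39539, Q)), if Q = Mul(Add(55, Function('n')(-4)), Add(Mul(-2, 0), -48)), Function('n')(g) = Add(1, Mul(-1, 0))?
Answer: -101919281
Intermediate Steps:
Function('n')(g) = 1 (Function('n')(g) = Add(1, 0) = 1)
Q = -2688 (Q = Mul(Add(55, 1), Add(Mul(-2, 0), -48)) = Mul(56, Add(0, -48)) = Mul(56, -48) = -2688)
Add(4361551, Mul(39539, Q)) = Add(4361551, Mul(39539, -2688)) = Add(4361551, -106280832) = -101919281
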